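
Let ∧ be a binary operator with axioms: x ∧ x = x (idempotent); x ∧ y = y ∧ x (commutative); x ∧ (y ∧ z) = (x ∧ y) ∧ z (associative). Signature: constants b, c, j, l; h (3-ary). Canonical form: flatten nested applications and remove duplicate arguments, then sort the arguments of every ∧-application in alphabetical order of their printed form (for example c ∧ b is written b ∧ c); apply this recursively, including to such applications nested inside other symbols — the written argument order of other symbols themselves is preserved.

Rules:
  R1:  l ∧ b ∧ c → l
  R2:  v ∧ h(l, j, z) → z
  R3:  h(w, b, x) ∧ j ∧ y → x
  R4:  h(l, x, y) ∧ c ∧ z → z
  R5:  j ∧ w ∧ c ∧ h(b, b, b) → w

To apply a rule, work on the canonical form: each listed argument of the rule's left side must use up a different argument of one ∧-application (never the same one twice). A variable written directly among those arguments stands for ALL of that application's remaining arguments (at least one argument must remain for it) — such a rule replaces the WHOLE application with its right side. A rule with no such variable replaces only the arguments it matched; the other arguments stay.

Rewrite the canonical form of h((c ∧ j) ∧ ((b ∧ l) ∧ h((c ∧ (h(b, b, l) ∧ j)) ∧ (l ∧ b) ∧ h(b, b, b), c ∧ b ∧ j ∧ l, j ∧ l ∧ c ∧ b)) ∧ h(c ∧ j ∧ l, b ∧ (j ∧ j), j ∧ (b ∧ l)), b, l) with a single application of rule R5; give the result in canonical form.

Answer: h(b ∧ c ∧ h(b ∧ h(b, b, l) ∧ l, b ∧ c ∧ j ∧ l, b ∧ c ∧ j ∧ l) ∧ h(c ∧ j ∧ l, b ∧ j, b ∧ j ∧ l) ∧ j ∧ l, b, l)

Derivation:
Canonical form:  h(b ∧ c ∧ h(b ∧ c ∧ h(b, b, b) ∧ h(b, b, l) ∧ j ∧ l, b ∧ c ∧ j ∧ l, b ∧ c ∧ j ∧ l) ∧ h(c ∧ j ∧ l, b ∧ j, b ∧ j ∧ l) ∧ j ∧ l, b, l)
Apply R5:  consuming c, h(b, b, b), j;  w := b ∧ h(b, b, l) ∧ l
The variable takes the whole remainder — replace the entire application.
Result:  h(b ∧ c ∧ h(b ∧ h(b, b, l) ∧ l, b ∧ c ∧ j ∧ l, b ∧ c ∧ j ∧ l) ∧ h(c ∧ j ∧ l, b ∧ j, b ∧ j ∧ l) ∧ j ∧ l, b, l)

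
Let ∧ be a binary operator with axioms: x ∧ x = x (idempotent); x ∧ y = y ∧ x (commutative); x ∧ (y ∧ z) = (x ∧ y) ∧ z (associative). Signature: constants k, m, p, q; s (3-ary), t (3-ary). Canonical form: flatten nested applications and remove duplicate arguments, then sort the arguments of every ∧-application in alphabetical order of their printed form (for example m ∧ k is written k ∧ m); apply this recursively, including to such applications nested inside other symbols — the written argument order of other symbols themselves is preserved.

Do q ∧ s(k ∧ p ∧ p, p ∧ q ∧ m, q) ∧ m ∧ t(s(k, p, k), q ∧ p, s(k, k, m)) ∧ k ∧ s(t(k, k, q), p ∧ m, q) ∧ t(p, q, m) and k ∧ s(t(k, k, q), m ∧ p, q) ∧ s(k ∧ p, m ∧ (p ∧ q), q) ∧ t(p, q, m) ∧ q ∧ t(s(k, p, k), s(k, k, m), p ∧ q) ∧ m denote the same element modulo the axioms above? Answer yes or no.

Left:  q ∧ s(k ∧ p ∧ p, p ∧ q ∧ m, q) ∧ m ∧ t(s(k, p, k), q ∧ p, s(k, k, m)) ∧ k ∧ s(t(k, k, q), p ∧ m, q) ∧ t(p, q, m)
  Canonicalize subterm:  s(k ∧ p ∧ p, p ∧ q ∧ m, q)  →  s(k ∧ p, m ∧ p ∧ q, q)
  Canonicalize subterm:  t(s(k, p, k), q ∧ p, s(k, k, m))  →  t(s(k, p, k), p ∧ q, s(k, k, m))
  Inside:  s(t(k, k, q), p ∧ m, q)  →  s(t(k, k, q), m ∧ p, q)
  Sort:  k ∧ m ∧ q ∧ s(k ∧ p, m ∧ p ∧ q, q) ∧ s(t(k, k, q), m ∧ p, q) ∧ t(p, q, m) ∧ t(s(k, p, k), p ∧ q, s(k, k, m))
Right:  k ∧ s(t(k, k, q), m ∧ p, q) ∧ s(k ∧ p, m ∧ (p ∧ q), q) ∧ t(p, q, m) ∧ q ∧ t(s(k, p, k), s(k, k, m), p ∧ q) ∧ m
  Canonicalize subterm:  s(k ∧ p, m ∧ (p ∧ q), q)  →  s(k ∧ p, m ∧ p ∧ q, q)
  Order the arguments:  k ∧ m ∧ q ∧ s(k ∧ p, m ∧ p ∧ q, q) ∧ s(t(k, k, q), m ∧ p, q) ∧ t(p, q, m) ∧ t(s(k, p, k), s(k, k, m), p ∧ q)

Answer: no — k ∧ m ∧ q ∧ s(k ∧ p, m ∧ p ∧ q, q) ∧ s(t(k, k, q), m ∧ p, q) ∧ t(p, q, m) ∧ t(s(k, p, k), p ∧ q, s(k, k, m)) vs k ∧ m ∧ q ∧ s(k ∧ p, m ∧ p ∧ q, q) ∧ s(t(k, k, q), m ∧ p, q) ∧ t(p, q, m) ∧ t(s(k, p, k), s(k, k, m), p ∧ q)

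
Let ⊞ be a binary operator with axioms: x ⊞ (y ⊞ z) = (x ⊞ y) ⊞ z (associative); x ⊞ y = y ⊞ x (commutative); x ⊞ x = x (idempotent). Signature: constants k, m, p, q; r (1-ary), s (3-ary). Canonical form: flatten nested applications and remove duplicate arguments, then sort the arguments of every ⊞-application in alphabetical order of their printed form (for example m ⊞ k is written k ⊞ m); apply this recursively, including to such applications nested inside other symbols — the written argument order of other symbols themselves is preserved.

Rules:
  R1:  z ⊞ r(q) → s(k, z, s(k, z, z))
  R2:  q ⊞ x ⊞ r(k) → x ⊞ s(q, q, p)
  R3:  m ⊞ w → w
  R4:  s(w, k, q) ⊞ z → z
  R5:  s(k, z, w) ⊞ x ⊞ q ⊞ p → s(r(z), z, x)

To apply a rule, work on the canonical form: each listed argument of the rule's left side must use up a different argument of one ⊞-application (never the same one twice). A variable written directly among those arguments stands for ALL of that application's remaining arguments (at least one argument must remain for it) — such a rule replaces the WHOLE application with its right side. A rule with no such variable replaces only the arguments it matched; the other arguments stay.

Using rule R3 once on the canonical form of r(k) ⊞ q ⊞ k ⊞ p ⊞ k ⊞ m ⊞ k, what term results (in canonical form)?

Answer: k ⊞ p ⊞ q ⊞ r(k)

Derivation:
Canonical form:  k ⊞ m ⊞ p ⊞ q ⊞ r(k)
Match R3:  consume m;  w := k ⊞ p ⊞ q ⊞ r(k)
The extension variable absorbs all remaining arguments, so the whole application is rewritten.
New term:  k ⊞ p ⊞ q ⊞ r(k)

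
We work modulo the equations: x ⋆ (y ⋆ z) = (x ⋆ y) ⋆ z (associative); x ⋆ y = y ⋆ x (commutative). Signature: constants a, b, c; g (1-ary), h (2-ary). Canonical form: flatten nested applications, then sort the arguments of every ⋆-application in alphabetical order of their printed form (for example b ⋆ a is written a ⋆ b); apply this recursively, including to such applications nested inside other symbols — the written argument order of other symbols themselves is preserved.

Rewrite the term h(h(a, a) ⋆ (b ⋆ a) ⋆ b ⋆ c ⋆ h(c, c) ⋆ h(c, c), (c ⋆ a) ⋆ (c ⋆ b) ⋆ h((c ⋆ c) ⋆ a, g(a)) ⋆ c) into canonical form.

Descend into:  (c ⋆ a) ⋆ (c ⋆ b) ⋆ h((c ⋆ c) ⋆ a, g(a)) ⋆ c
Un-nest:  c ⋆ a ⋆ c ⋆ b ⋆ h((c ⋆ c) ⋆ a, g(a)) ⋆ c
Simplify inside:  h((c ⋆ c) ⋆ a, g(a))  →  h(a ⋆ c ⋆ c, g(a))
Order the arguments:  a ⋆ b ⋆ c ⋆ c ⋆ c ⋆ h(a ⋆ c ⋆ c, g(a))
Reassemble:  h(a ⋆ b ⋆ b ⋆ c ⋆ h(a, a) ⋆ h(c, c) ⋆ h(c, c), a ⋆ b ⋆ c ⋆ c ⋆ c ⋆ h(a ⋆ c ⋆ c, g(a)))

Answer: h(a ⋆ b ⋆ b ⋆ c ⋆ h(a, a) ⋆ h(c, c) ⋆ h(c, c), a ⋆ b ⋆ c ⋆ c ⋆ c ⋆ h(a ⋆ c ⋆ c, g(a)))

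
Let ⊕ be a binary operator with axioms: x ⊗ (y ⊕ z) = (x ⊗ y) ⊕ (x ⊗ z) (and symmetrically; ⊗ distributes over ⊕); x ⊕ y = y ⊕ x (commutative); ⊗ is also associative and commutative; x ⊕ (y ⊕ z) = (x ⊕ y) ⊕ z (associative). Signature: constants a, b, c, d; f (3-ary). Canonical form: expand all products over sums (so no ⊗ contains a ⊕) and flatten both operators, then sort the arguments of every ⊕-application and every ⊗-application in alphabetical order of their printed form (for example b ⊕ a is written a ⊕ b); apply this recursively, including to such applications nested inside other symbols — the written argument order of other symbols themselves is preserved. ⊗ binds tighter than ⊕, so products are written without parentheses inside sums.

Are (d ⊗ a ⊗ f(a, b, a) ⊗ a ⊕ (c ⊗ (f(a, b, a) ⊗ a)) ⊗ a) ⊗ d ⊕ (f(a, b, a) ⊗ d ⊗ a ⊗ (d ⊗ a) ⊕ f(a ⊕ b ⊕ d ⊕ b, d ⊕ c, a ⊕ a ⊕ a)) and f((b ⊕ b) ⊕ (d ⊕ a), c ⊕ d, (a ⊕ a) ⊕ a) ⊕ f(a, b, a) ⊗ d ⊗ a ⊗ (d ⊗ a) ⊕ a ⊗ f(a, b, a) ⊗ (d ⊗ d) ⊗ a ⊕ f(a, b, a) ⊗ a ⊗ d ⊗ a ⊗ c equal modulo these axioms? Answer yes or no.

Answer: yes — both canonical forms are a ⊗ a ⊗ c ⊗ d ⊗ f(a, b, a) ⊕ a ⊗ a ⊗ d ⊗ d ⊗ f(a, b, a) ⊕ a ⊗ a ⊗ d ⊗ d ⊗ f(a, b, a) ⊕ f(a ⊕ b ⊕ b ⊕ d, c ⊕ d, a ⊕ a ⊕ a)

Derivation:
Left:  (d ⊗ a ⊗ f(a, b, a) ⊗ a ⊕ (c ⊗ (f(a, b, a) ⊗ a)) ⊗ a) ⊗ d ⊕ (f(a, b, a) ⊗ d ⊗ a ⊗ (d ⊗ a) ⊕ f(a ⊕ b ⊕ d ⊕ b, d ⊕ c, a ⊕ a ⊕ a))
  Distribute:  a ⊗ a ⊗ d ⊗ d ⊗ f(a, b, a) ⊕ a ⊗ a ⊗ c ⊗ d ⊗ f(a, b, a) ⊕ a ⊗ a ⊗ d ⊗ d ⊗ f(a, b, a) ⊕ f(a ⊕ b ⊕ b ⊕ d, c ⊕ d, a ⊕ a ⊕ a)
  Order the arguments:  a ⊗ a ⊗ c ⊗ d ⊗ f(a, b, a) ⊕ a ⊗ a ⊗ d ⊗ d ⊗ f(a, b, a) ⊕ a ⊗ a ⊗ d ⊗ d ⊗ f(a, b, a) ⊕ f(a ⊕ b ⊕ b ⊕ d, c ⊕ d, a ⊕ a ⊕ a)
Right:  f((b ⊕ b) ⊕ (d ⊕ a), c ⊕ d, (a ⊕ a) ⊕ a) ⊕ f(a, b, a) ⊗ d ⊗ a ⊗ (d ⊗ a) ⊕ a ⊗ f(a, b, a) ⊗ (d ⊗ d) ⊗ a ⊕ f(a, b, a) ⊗ a ⊗ d ⊗ a ⊗ c
  Merge nested applications:  f(a ⊕ b ⊕ b ⊕ d, c ⊕ d, a ⊕ a ⊕ a) ⊕ a ⊗ a ⊗ d ⊗ d ⊗ f(a, b, a) ⊕ a ⊗ a ⊗ d ⊗ d ⊗ f(a, b, a) ⊕ a ⊗ a ⊗ c ⊗ d ⊗ f(a, b, a)
  Sort arguments:  a ⊗ a ⊗ c ⊗ d ⊗ f(a, b, a) ⊕ a ⊗ a ⊗ d ⊗ d ⊗ f(a, b, a) ⊕ a ⊗ a ⊗ d ⊗ d ⊗ f(a, b, a) ⊕ f(a ⊕ b ⊕ b ⊕ d, c ⊕ d, a ⊕ a ⊕ a)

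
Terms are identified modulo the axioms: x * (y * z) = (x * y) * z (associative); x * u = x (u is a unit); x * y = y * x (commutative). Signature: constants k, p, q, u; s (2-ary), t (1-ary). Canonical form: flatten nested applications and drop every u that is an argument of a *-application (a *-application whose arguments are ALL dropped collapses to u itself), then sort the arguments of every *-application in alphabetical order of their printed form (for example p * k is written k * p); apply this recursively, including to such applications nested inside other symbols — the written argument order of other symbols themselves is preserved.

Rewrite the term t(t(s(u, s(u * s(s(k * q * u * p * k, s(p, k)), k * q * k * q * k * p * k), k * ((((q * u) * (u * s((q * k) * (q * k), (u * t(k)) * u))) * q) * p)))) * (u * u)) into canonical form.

Answer: t(t(s(u, s(s(s(k * k * p * q, s(p, k)), k * k * k * k * p * q * q), k * p * q * q * s(k * k * q * q, t(k))))))

Derivation:
Work inside:  t(s(u, s(u * s(s(k * q * u * p * k, s(p, k)), k * q * k * q * k * p * k), k * ((((q * u) * (u * s((q * k) * (q * k), (u * t(k)) * u))) * q) * p)))) * (u * u)
Merge nested applications:  t(s(u, s(u * s(s(k * q * u * p * k, s(p, k)), k * q * k * q * k * p * k), k * ((((q * u) * (u * s((q * k) * (q * k), (u * t(k)) * u))) * q) * p)))) * u * u
Canonicalize subterm:  t(s(u, s(u * s(s(k * q * u * p * k, s(p, k)), k * q * k * q * k * p * k), k * ((((q * u) * (u * s((q * k) * (q * k), (u * t(k)) * u))) * q) * p))))  →  t(s(u, s(s(s(k * k * p * q, s(p, k)), k * k * k * k * p * q * q), k * p * q * q * s(k * k * q * q, t(k)))))
Drop the unit:  drop u (×2)
Sort:  t(s(u, s(s(s(k * k * p * q, s(p, k)), k * k * k * k * p * q * q), k * p * q * q * s(k * k * q * q, t(k)))))
Rebuild:  t(t(s(u, s(s(s(k * k * p * q, s(p, k)), k * k * k * k * p * q * q), k * p * q * q * s(k * k * q * q, t(k))))))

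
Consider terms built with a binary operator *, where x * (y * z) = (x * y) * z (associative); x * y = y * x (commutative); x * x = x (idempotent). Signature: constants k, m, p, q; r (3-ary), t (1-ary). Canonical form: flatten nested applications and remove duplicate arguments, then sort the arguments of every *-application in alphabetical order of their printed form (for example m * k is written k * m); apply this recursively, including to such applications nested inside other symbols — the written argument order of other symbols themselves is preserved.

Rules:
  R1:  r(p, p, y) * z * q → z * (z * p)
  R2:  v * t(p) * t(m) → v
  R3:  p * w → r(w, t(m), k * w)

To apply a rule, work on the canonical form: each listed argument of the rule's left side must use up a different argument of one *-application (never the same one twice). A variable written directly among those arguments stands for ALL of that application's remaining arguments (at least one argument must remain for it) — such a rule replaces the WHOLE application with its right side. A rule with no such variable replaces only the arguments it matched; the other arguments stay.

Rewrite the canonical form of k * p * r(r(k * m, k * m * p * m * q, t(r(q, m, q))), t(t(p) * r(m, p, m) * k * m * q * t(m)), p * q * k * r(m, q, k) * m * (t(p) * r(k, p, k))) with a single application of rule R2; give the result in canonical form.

Answer: k * p * r(r(k * m, k * m * p * q, t(r(q, m, q))), t(k * m * q * r(m, p, m)), k * m * p * q * r(k, p, k) * r(m, q, k) * t(p))

Derivation:
Canonical form:  k * p * r(r(k * m, k * m * p * q, t(r(q, m, q))), t(k * m * q * r(m, p, m) * t(m) * t(p)), k * m * p * q * r(k, p, k) * r(m, q, k) * t(p))
Apply R2:  consuming t(m), t(p);  v := k * m * q * r(m, p, m)
Every leftover argument binds to the variable; the entire application is replaced.
Result:  k * p * r(r(k * m, k * m * p * q, t(r(q, m, q))), t(k * m * q * r(m, p, m)), k * m * p * q * r(k, p, k) * r(m, q, k) * t(p))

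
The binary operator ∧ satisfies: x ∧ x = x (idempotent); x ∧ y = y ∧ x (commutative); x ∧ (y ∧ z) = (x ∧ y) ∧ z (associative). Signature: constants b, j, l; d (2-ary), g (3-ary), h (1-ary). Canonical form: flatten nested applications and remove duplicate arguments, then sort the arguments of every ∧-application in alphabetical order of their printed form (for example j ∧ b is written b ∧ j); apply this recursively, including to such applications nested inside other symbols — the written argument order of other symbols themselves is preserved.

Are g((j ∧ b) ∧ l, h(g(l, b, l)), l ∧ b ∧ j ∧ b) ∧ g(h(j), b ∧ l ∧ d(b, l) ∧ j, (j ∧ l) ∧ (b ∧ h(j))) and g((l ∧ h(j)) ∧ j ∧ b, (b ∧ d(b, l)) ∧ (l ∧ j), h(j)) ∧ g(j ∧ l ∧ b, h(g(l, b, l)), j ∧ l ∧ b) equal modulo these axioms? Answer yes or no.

Left:  g((j ∧ b) ∧ l, h(g(l, b, l)), l ∧ b ∧ j ∧ b) ∧ g(h(j), b ∧ l ∧ d(b, l) ∧ j, (j ∧ l) ∧ (b ∧ h(j)))
  Canonicalize subterm:  g((j ∧ b) ∧ l, h(g(l, b, l)), l ∧ b ∧ j ∧ b)  →  g(b ∧ j ∧ l, h(g(l, b, l)), b ∧ j ∧ l)
  Canonicalize subterm:  g(h(j), b ∧ l ∧ d(b, l) ∧ j, (j ∧ l) ∧ (b ∧ h(j)))  →  g(h(j), b ∧ d(b, l) ∧ j ∧ l, b ∧ h(j) ∧ j ∧ l)
  Order the arguments:  g(b ∧ j ∧ l, h(g(l, b, l)), b ∧ j ∧ l) ∧ g(h(j), b ∧ d(b, l) ∧ j ∧ l, b ∧ h(j) ∧ j ∧ l)
Right:  g((l ∧ h(j)) ∧ j ∧ b, (b ∧ d(b, l)) ∧ (l ∧ j), h(j)) ∧ g(j ∧ l ∧ b, h(g(l, b, l)), j ∧ l ∧ b)
  Inside:  g((l ∧ h(j)) ∧ j ∧ b, (b ∧ d(b, l)) ∧ (l ∧ j), h(j))  →  g(b ∧ h(j) ∧ j ∧ l, b ∧ d(b, l) ∧ j ∧ l, h(j))
  Inside:  g(j ∧ l ∧ b, h(g(l, b, l)), j ∧ l ∧ b)  →  g(b ∧ j ∧ l, h(g(l, b, l)), b ∧ j ∧ l)
  Order the arguments:  g(b ∧ h(j) ∧ j ∧ l, b ∧ d(b, l) ∧ j ∧ l, h(j)) ∧ g(b ∧ j ∧ l, h(g(l, b, l)), b ∧ j ∧ l)

Answer: no — g(b ∧ j ∧ l, h(g(l, b, l)), b ∧ j ∧ l) ∧ g(h(j), b ∧ d(b, l) ∧ j ∧ l, b ∧ h(j) ∧ j ∧ l) vs g(b ∧ h(j) ∧ j ∧ l, b ∧ d(b, l) ∧ j ∧ l, h(j)) ∧ g(b ∧ j ∧ l, h(g(l, b, l)), b ∧ j ∧ l)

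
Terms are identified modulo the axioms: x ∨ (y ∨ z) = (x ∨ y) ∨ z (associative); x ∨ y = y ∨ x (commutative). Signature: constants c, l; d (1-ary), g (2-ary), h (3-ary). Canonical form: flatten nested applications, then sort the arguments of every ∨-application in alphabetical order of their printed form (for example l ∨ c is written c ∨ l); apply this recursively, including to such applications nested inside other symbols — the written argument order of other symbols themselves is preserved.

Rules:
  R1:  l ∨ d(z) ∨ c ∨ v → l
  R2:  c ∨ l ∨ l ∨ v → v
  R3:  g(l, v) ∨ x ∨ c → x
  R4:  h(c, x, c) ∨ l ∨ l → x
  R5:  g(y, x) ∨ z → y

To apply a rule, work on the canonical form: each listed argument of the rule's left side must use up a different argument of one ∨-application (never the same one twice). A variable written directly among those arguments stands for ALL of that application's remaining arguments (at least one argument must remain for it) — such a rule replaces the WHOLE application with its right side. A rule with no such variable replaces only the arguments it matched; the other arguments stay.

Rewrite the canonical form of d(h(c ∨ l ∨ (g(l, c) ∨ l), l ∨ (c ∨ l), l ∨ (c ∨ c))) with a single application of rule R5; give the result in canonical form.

Canonical form:  d(h(c ∨ g(l, c) ∨ l ∨ l, c ∨ l ∨ l, c ∨ c ∨ l))
R5 matches:  uses g(l, c);  x := c, y := l, z := c ∨ l ∨ l
The extension variable absorbs all remaining arguments, so the whole application is rewritten.
Result:  d(h(l, c ∨ l ∨ l, c ∨ c ∨ l))

Answer: d(h(l, c ∨ l ∨ l, c ∨ c ∨ l))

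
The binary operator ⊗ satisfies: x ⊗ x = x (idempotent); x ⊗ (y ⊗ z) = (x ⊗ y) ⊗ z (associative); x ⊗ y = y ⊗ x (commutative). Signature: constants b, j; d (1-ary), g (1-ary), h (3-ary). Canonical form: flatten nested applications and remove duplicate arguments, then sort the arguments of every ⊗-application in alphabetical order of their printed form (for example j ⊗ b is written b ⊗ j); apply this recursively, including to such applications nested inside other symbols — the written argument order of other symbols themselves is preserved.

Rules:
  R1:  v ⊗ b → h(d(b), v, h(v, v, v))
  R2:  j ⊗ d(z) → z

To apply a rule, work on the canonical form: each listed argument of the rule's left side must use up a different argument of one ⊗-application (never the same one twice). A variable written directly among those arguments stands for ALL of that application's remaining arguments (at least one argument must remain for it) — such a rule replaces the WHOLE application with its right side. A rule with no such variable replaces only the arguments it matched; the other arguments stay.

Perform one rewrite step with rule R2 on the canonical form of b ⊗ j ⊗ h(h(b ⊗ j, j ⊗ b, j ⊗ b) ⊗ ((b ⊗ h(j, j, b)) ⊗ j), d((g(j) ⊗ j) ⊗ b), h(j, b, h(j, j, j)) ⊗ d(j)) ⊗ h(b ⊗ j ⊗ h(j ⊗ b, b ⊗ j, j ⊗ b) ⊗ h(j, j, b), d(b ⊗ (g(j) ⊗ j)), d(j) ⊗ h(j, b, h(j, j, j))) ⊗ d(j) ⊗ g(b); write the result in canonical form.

Answer: b ⊗ g(b) ⊗ h(b ⊗ h(b ⊗ j, b ⊗ j, b ⊗ j) ⊗ h(j, j, b) ⊗ j, d(b ⊗ g(j) ⊗ j), d(j) ⊗ h(j, b, h(j, j, j))) ⊗ j

Derivation:
Canonical form:  b ⊗ d(j) ⊗ g(b) ⊗ h(b ⊗ h(b ⊗ j, b ⊗ j, b ⊗ j) ⊗ h(j, j, b) ⊗ j, d(b ⊗ g(j) ⊗ j), d(j) ⊗ h(j, b, h(j, j, j))) ⊗ j
Apply R2:  consuming d(j), j;  z := j
New term:  b ⊗ g(b) ⊗ h(b ⊗ h(b ⊗ j, b ⊗ j, b ⊗ j) ⊗ h(j, j, b) ⊗ j, d(b ⊗ g(j) ⊗ j), d(j) ⊗ h(j, b, h(j, j, j))) ⊗ j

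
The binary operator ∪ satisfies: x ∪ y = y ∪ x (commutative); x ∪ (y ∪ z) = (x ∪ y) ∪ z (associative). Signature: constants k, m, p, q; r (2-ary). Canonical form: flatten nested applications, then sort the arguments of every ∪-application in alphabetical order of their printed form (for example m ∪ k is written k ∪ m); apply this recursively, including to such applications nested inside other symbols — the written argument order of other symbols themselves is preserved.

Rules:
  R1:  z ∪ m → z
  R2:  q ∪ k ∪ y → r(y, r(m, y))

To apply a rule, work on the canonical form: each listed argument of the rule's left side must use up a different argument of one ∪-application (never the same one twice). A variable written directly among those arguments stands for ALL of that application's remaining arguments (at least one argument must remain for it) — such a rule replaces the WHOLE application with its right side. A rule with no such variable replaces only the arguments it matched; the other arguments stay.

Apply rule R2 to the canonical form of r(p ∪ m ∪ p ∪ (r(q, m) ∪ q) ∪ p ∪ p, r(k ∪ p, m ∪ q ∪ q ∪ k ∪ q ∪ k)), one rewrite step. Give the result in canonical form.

Answer: r(m ∪ p ∪ p ∪ p ∪ p ∪ q ∪ r(q, m), r(k ∪ p, r(k ∪ m ∪ q ∪ q, r(m, k ∪ m ∪ q ∪ q))))

Derivation:
Canonical form:  r(m ∪ p ∪ p ∪ p ∪ p ∪ q ∪ r(q, m), r(k ∪ p, k ∪ k ∪ m ∪ q ∪ q ∪ q))
Match R2:  consume k, q;  y := k ∪ m ∪ q ∪ q
Every leftover argument binds to the variable; the entire application is replaced.
New term:  r(m ∪ p ∪ p ∪ p ∪ p ∪ q ∪ r(q, m), r(k ∪ p, r(k ∪ m ∪ q ∪ q, r(m, k ∪ m ∪ q ∪ q))))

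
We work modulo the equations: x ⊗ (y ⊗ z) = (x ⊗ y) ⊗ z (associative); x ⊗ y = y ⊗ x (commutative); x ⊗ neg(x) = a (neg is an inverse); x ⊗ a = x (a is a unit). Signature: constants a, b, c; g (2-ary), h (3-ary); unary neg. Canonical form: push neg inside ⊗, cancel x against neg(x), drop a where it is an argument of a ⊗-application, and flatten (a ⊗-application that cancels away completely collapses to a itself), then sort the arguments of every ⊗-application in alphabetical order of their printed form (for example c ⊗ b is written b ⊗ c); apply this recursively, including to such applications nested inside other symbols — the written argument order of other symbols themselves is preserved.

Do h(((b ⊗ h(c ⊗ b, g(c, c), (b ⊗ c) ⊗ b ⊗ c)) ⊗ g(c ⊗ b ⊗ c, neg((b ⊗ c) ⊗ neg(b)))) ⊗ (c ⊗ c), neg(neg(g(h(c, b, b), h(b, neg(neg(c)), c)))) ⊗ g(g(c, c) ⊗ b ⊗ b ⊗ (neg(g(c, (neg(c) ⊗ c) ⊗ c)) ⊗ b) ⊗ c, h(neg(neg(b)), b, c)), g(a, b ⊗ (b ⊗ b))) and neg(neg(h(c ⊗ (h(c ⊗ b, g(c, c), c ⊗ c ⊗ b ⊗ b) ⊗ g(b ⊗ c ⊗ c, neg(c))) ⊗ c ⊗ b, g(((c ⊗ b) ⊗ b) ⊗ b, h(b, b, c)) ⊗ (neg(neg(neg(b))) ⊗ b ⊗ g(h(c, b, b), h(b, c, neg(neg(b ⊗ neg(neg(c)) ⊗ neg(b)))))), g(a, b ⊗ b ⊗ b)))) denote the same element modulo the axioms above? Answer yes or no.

Answer: yes — both canonical forms are h(b ⊗ c ⊗ c ⊗ g(b ⊗ c ⊗ c, neg(c)) ⊗ h(b ⊗ c, g(c, c), b ⊗ b ⊗ c ⊗ c), g(b ⊗ b ⊗ b ⊗ c, h(b, b, c)) ⊗ g(h(c, b, b), h(b, c, c)), g(a, b ⊗ b ⊗ b))

Derivation:
Left:  h(((b ⊗ h(c ⊗ b, g(c, c), (b ⊗ c) ⊗ b ⊗ c)) ⊗ g(c ⊗ b ⊗ c, neg((b ⊗ c) ⊗ neg(b)))) ⊗ (c ⊗ c), neg(neg(g(h(c, b, b), h(b, neg(neg(c)), c)))) ⊗ g(g(c, c) ⊗ b ⊗ b ⊗ (neg(g(c, (neg(c) ⊗ c) ⊗ c)) ⊗ b) ⊗ c, h(neg(neg(b)), b, c)), g(a, b ⊗ (b ⊗ b)))
  Descend into:  neg(neg(g(h(c, b, b), h(b, neg(neg(c)), c)))) ⊗ g(g(c, c) ⊗ b ⊗ b ⊗ (neg(g(c, (neg(c) ⊗ c) ⊗ c)) ⊗ b) ⊗ c, h(neg(neg(b)), b, c))
  Push neg inside:  distribute neg over ⊗ and collapse double neg
  Combine occurrences:  g(h(c, b, b), h(b, c, c)) ⊗ g(b ⊗ b ⊗ b ⊗ c, h(b, b, c))
  Sort:  g(b ⊗ b ⊗ b ⊗ c, h(b, b, c)) ⊗ g(h(c, b, b), h(b, c, c))
  Put back:  h(b ⊗ c ⊗ c ⊗ g(b ⊗ c ⊗ c, neg(c)) ⊗ h(b ⊗ c, g(c, c), b ⊗ b ⊗ c ⊗ c), g(b ⊗ b ⊗ b ⊗ c, h(b, b, c)) ⊗ g(h(c, b, b), h(b, c, c)), g(a, b ⊗ b ⊗ b))
Right:  neg(neg(h(c ⊗ (h(c ⊗ b, g(c, c), c ⊗ c ⊗ b ⊗ b) ⊗ g(b ⊗ c ⊗ c, neg(c))) ⊗ c ⊗ b, g(((c ⊗ b) ⊗ b) ⊗ b, h(b, b, c)) ⊗ (neg(neg(neg(b))) ⊗ b ⊗ g(h(c, b, b), h(b, c, neg(neg(b ⊗ neg(neg(c)) ⊗ neg(b)))))), g(a, b ⊗ b ⊗ b))))
  Push neg inside:  distribute neg over ⊗ and collapse double neg
  Combine occurrences:  h(b ⊗ c ⊗ c ⊗ g(b ⊗ c ⊗ c, neg(c)) ⊗ h(b ⊗ c, g(c, c), b ⊗ b ⊗ c ⊗ c), g(b ⊗ b ⊗ b ⊗ c, h(b, b, c)) ⊗ g(h(c, b, b), h(b, c, c)), g(a, b ⊗ b ⊗ b))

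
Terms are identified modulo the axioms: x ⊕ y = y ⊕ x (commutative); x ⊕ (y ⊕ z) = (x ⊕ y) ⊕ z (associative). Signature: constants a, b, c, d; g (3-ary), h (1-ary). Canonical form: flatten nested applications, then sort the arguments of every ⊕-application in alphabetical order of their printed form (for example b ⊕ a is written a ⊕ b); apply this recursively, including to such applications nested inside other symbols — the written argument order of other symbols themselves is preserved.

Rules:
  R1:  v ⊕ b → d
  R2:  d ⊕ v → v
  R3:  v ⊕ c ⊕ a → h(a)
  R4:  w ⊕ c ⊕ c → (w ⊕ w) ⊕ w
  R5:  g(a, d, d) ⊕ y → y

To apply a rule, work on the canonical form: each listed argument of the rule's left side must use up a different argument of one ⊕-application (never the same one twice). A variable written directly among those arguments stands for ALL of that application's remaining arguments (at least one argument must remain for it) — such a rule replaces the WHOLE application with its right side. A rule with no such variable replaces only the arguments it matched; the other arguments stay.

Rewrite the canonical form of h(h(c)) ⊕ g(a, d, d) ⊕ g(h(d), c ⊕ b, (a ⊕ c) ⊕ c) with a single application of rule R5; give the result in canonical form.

Answer: g(h(d), b ⊕ c, a ⊕ c ⊕ c) ⊕ h(h(c))

Derivation:
Canonical form:  g(a, d, d) ⊕ g(h(d), b ⊕ c, a ⊕ c ⊕ c) ⊕ h(h(c))
Apply R5:  consuming g(a, d, d);  y := g(h(d), b ⊕ c, a ⊕ c ⊕ c) ⊕ h(h(c))
Every leftover argument binds to the variable; the entire application is replaced.
New term:  g(h(d), b ⊕ c, a ⊕ c ⊕ c) ⊕ h(h(c))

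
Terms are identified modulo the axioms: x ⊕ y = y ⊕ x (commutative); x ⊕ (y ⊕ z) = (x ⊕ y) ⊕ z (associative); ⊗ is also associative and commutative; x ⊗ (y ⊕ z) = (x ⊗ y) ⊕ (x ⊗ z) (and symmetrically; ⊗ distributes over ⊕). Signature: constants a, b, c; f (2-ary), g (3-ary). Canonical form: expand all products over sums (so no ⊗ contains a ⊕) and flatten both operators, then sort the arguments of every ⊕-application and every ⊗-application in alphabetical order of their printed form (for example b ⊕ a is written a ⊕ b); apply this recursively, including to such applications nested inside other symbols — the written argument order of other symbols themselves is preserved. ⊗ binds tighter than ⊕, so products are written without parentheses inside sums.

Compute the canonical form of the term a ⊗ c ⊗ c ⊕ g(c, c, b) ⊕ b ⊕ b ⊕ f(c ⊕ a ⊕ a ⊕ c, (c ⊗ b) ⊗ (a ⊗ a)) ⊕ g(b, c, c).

Flatten:  a ⊗ c ⊗ c ⊕ g(c, c, b) ⊕ b ⊕ b ⊕ f(a ⊕ a ⊕ c ⊕ c, a ⊗ a ⊗ b ⊗ c) ⊕ g(b, c, c)
Sort:  a ⊗ c ⊗ c ⊕ b ⊕ b ⊕ f(a ⊕ a ⊕ c ⊕ c, a ⊗ a ⊗ b ⊗ c) ⊕ g(b, c, c) ⊕ g(c, c, b)

Answer: a ⊗ c ⊗ c ⊕ b ⊕ b ⊕ f(a ⊕ a ⊕ c ⊕ c, a ⊗ a ⊗ b ⊗ c) ⊕ g(b, c, c) ⊕ g(c, c, b)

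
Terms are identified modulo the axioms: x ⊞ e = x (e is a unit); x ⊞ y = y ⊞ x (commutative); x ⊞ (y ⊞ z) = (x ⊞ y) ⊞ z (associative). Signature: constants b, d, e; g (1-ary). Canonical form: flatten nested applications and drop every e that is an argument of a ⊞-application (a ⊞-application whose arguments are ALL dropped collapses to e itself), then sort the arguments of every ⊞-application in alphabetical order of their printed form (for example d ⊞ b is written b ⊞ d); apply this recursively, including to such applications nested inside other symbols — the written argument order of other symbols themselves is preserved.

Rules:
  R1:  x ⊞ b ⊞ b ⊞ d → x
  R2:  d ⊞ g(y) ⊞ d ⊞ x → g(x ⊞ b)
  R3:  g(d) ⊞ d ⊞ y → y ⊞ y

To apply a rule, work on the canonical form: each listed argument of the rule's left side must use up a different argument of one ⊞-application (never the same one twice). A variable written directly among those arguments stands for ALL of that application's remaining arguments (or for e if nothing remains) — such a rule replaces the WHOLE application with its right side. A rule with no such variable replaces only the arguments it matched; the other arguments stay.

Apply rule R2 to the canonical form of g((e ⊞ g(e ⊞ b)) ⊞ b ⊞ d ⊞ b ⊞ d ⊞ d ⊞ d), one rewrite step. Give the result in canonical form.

Answer: g(g(b ⊞ b ⊞ b ⊞ d ⊞ d))

Derivation:
Canonical form:  g(b ⊞ b ⊞ d ⊞ d ⊞ d ⊞ d ⊞ g(b))
Apply R2:  consuming d, d, g(b);  x := b ⊞ b ⊞ d ⊞ d, y := b
The variable takes the whole remainder — replace the entire application.
Result:  g(g(b ⊞ b ⊞ b ⊞ d ⊞ d))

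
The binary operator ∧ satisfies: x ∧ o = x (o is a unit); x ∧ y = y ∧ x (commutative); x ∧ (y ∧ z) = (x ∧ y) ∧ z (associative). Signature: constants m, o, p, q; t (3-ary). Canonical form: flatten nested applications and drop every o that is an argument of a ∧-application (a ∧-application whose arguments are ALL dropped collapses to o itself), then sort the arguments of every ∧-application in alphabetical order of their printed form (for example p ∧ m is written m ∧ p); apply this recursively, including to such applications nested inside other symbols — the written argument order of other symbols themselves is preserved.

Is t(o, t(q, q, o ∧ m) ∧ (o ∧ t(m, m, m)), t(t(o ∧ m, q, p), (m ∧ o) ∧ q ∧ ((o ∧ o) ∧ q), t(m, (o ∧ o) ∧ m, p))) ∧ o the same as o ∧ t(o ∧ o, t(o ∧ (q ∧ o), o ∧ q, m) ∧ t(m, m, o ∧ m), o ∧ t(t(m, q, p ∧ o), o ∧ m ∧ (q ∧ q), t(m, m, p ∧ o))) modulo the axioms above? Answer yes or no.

Left:  t(o, t(q, q, o ∧ m) ∧ (o ∧ t(m, m, m)), t(t(o ∧ m, q, p), (m ∧ o) ∧ q ∧ ((o ∧ o) ∧ q), t(m, (o ∧ o) ∧ m, p))) ∧ o
  Canonicalize subterm:  t(o, t(q, q, o ∧ m) ∧ (o ∧ t(m, m, m)), t(t(o ∧ m, q, p), (m ∧ o) ∧ q ∧ ((o ∧ o) ∧ q), t(m, (o ∧ o) ∧ m, p)))  →  t(o, t(m, m, m) ∧ t(q, q, m), t(t(m, q, p), m ∧ q ∧ q, t(m, m, p)))
  Unit:  drop o
  Sort:  t(o, t(m, m, m) ∧ t(q, q, m), t(t(m, q, p), m ∧ q ∧ q, t(m, m, p)))
Right:  o ∧ t(o ∧ o, t(o ∧ (q ∧ o), o ∧ q, m) ∧ t(m, m, o ∧ m), o ∧ t(t(m, q, p ∧ o), o ∧ m ∧ (q ∧ q), t(m, m, p ∧ o)))
  Inside:  t(o ∧ o, t(o ∧ (q ∧ o), o ∧ q, m) ∧ t(m, m, o ∧ m), o ∧ t(t(m, q, p ∧ o), o ∧ m ∧ (q ∧ q), t(m, m, p ∧ o)))  →  t(o, t(m, m, m) ∧ t(q, q, m), t(t(m, q, p), m ∧ q ∧ q, t(m, m, p)))
  Drop the unit:  drop o
  Sort:  t(o, t(m, m, m) ∧ t(q, q, m), t(t(m, q, p), m ∧ q ∧ q, t(m, m, p)))

Answer: yes — both canonical forms are t(o, t(m, m, m) ∧ t(q, q, m), t(t(m, q, p), m ∧ q ∧ q, t(m, m, p)))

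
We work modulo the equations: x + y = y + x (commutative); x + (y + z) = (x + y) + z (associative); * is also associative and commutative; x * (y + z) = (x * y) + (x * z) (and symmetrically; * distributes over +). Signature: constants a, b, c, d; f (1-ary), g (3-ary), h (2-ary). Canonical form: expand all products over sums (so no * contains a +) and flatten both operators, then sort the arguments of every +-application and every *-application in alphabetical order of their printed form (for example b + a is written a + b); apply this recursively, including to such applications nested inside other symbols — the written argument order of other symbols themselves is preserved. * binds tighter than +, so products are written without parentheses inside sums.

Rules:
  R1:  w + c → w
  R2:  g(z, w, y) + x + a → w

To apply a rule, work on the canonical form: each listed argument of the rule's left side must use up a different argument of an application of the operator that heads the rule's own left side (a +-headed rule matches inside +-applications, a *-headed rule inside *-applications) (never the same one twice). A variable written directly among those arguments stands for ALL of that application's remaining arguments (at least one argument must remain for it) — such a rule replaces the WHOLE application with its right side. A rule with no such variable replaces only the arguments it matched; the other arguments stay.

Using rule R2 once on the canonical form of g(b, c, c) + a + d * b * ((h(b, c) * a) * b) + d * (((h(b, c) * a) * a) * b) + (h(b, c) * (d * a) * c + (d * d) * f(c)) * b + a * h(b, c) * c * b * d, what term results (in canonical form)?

Answer: c

Derivation:
Canonical form:  a + a * a * b * d * h(b, c) + a * b * b * d * h(b, c) + a * b * c * d * h(b, c) + a * b * c * d * h(b, c) + b * d * d * f(c) + g(b, c, c)
R2 matches:  uses a, g(b, c, c);  w := c, x := a * a * b * d * h(b, c) + a * b * b * d * h(b, c) + a * b * c * d * h(b, c) + a * b * c * d * h(b, c) + b * d * d * f(c), y := c, z := b
The variable takes the whole remainder — replace the entire application.
Result:  c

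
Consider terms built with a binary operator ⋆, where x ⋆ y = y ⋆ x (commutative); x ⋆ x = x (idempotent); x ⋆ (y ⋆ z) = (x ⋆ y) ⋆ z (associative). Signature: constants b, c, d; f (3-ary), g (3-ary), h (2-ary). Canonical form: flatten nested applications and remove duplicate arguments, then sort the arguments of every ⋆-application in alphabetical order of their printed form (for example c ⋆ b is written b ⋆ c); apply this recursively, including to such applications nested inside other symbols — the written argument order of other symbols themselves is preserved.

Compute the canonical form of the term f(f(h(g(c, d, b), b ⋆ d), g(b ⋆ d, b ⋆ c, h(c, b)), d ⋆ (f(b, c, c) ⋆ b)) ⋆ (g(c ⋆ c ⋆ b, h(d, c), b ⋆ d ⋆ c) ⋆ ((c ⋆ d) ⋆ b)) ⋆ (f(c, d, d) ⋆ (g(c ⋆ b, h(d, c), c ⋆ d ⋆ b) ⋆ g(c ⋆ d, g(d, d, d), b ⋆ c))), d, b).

Answer: f(b ⋆ c ⋆ d ⋆ f(c, d, d) ⋆ f(h(g(c, d, b), b ⋆ d), g(b ⋆ d, b ⋆ c, h(c, b)), b ⋆ d ⋆ f(b, c, c)) ⋆ g(b ⋆ c, h(d, c), b ⋆ c ⋆ d) ⋆ g(c ⋆ d, g(d, d, d), b ⋆ c), d, b)

Derivation:
Descend into:  f(h(g(c, d, b), b ⋆ d), g(b ⋆ d, b ⋆ c, h(c, b)), d ⋆ (f(b, c, c) ⋆ b)) ⋆ (g(c ⋆ c ⋆ b, h(d, c), b ⋆ d ⋆ c) ⋆ ((c ⋆ d) ⋆ b)) ⋆ (f(c, d, d) ⋆ (g(c ⋆ b, h(d, c), c ⋆ d ⋆ b) ⋆ g(c ⋆ d, g(d, d, d), b ⋆ c)))
Merge nested applications:  f(h(g(c, d, b), b ⋆ d), g(b ⋆ d, b ⋆ c, h(c, b)), d ⋆ (f(b, c, c) ⋆ b)) ⋆ g(c ⋆ c ⋆ b, h(d, c), b ⋆ d ⋆ c) ⋆ c ⋆ d ⋆ b ⋆ f(c, d, d) ⋆ g(c ⋆ b, h(d, c), c ⋆ d ⋆ b) ⋆ g(c ⋆ d, g(d, d, d), b ⋆ c)
Simplify inside:  f(h(g(c, d, b), b ⋆ d), g(b ⋆ d, b ⋆ c, h(c, b)), d ⋆ (f(b, c, c) ⋆ b))  →  f(h(g(c, d, b), b ⋆ d), g(b ⋆ d, b ⋆ c, h(c, b)), b ⋆ d ⋆ f(b, c, c))
Simplify inside:  g(c ⋆ c ⋆ b, h(d, c), b ⋆ d ⋆ c)  →  g(b ⋆ c, h(d, c), b ⋆ c ⋆ d)
Simplify inside:  g(c ⋆ b, h(d, c), c ⋆ d ⋆ b)  →  g(b ⋆ c, h(d, c), b ⋆ c ⋆ d)
Drop duplicates:  drop duplicate g(b ⋆ c, h(d, c), b ⋆ c ⋆ d)
Order the arguments:  b ⋆ c ⋆ d ⋆ f(c, d, d) ⋆ f(h(g(c, d, b), b ⋆ d), g(b ⋆ d, b ⋆ c, h(c, b)), b ⋆ d ⋆ f(b, c, c)) ⋆ g(b ⋆ c, h(d, c), b ⋆ c ⋆ d) ⋆ g(c ⋆ d, g(d, d, d), b ⋆ c)
Put back:  f(b ⋆ c ⋆ d ⋆ f(c, d, d) ⋆ f(h(g(c, d, b), b ⋆ d), g(b ⋆ d, b ⋆ c, h(c, b)), b ⋆ d ⋆ f(b, c, c)) ⋆ g(b ⋆ c, h(d, c), b ⋆ c ⋆ d) ⋆ g(c ⋆ d, g(d, d, d), b ⋆ c), d, b)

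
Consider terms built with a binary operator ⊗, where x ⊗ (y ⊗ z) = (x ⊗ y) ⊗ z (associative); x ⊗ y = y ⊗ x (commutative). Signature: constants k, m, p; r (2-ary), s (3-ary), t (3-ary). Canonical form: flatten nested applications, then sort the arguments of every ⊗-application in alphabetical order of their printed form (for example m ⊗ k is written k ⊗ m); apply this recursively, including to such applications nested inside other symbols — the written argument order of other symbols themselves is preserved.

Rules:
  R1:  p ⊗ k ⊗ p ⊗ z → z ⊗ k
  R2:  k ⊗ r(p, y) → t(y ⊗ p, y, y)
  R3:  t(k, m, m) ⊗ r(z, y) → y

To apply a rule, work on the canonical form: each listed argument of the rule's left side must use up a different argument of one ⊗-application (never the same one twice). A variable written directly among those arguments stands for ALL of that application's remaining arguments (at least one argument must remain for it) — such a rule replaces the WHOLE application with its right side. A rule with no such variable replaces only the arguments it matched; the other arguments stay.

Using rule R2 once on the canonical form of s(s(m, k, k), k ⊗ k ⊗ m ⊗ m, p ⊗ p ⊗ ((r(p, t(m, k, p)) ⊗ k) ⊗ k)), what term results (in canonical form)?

Canonical form:  s(s(m, k, k), k ⊗ k ⊗ m ⊗ m, k ⊗ k ⊗ p ⊗ p ⊗ r(p, t(m, k, p)))
R2 matches:  uses k, r(p, t(m, k, p));  y := t(m, k, p)
New term:  s(s(m, k, k), k ⊗ k ⊗ m ⊗ m, k ⊗ p ⊗ p ⊗ t(p ⊗ t(m, k, p), t(m, k, p), t(m, k, p)))

Answer: s(s(m, k, k), k ⊗ k ⊗ m ⊗ m, k ⊗ p ⊗ p ⊗ t(p ⊗ t(m, k, p), t(m, k, p), t(m, k, p)))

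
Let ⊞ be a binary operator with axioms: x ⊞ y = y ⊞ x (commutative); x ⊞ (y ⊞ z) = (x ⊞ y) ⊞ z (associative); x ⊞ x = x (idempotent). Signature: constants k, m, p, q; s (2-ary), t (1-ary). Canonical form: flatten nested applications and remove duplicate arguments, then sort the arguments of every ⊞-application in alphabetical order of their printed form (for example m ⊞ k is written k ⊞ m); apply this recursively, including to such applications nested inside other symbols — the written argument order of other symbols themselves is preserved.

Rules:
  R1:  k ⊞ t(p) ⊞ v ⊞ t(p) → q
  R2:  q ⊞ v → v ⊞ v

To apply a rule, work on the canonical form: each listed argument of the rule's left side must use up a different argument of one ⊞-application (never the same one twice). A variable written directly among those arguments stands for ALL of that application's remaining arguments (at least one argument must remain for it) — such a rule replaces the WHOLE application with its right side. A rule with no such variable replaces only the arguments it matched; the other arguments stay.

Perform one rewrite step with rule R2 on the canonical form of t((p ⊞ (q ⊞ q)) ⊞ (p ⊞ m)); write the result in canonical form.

Canonical form:  t(m ⊞ p ⊞ q)
Match R2:  consume q;  v := m ⊞ p
The extension variable absorbs all remaining arguments, so the whole application is rewritten.
Giving:  t(m ⊞ p)

Answer: t(m ⊞ p)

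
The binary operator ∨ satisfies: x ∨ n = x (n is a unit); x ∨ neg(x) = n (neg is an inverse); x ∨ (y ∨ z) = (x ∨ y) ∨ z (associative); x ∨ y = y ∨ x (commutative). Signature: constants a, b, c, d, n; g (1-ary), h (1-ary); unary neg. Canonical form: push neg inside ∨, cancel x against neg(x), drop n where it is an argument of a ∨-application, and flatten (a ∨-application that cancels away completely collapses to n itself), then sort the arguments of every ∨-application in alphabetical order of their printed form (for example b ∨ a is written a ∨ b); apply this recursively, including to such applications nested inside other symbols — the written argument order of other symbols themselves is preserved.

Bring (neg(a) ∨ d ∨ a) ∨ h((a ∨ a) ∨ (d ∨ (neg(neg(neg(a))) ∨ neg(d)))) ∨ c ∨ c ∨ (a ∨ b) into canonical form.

Push neg inside:  distribute neg over ∨ and collapse double neg
Collect:  a ∨ d ∨ h(a) ∨ c ∨ c ∨ b
Sort arguments:  a ∨ b ∨ c ∨ c ∨ d ∨ h(a)

Answer: a ∨ b ∨ c ∨ c ∨ d ∨ h(a)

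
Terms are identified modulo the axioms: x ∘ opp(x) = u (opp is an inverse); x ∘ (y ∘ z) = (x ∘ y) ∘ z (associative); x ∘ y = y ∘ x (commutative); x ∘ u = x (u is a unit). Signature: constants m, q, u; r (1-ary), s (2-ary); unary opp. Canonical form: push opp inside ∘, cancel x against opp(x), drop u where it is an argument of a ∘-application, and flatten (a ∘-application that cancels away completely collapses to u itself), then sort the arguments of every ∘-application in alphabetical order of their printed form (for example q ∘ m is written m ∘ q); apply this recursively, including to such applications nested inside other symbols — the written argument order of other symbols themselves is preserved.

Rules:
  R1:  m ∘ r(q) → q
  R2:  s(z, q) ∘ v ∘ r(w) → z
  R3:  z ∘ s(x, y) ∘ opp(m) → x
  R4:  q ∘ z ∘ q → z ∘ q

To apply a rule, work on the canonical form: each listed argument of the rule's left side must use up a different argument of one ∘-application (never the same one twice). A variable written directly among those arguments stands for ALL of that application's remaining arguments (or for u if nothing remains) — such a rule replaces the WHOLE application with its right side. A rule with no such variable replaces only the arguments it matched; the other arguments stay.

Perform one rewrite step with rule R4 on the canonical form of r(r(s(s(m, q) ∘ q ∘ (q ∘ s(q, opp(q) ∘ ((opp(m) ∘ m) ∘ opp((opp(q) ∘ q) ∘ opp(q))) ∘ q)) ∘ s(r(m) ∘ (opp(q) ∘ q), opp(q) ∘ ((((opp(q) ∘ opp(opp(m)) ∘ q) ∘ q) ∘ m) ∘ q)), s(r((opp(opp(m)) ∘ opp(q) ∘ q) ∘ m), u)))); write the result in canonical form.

Answer: r(r(s(q ∘ s(m, q) ∘ s(q, q) ∘ s(r(m), m ∘ m ∘ q), s(r(m ∘ m), u))))

Derivation:
Canonical form:  r(r(s(q ∘ q ∘ s(m, q) ∘ s(q, q) ∘ s(r(m), m ∘ m ∘ q), s(r(m ∘ m), u))))
R4 matches:  uses q, q;  z := s(m, q) ∘ s(q, q) ∘ s(r(m), m ∘ m ∘ q)
The variable takes the whole remainder — replace the entire application.
Result:  r(r(s(q ∘ s(m, q) ∘ s(q, q) ∘ s(r(m), m ∘ m ∘ q), s(r(m ∘ m), u))))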